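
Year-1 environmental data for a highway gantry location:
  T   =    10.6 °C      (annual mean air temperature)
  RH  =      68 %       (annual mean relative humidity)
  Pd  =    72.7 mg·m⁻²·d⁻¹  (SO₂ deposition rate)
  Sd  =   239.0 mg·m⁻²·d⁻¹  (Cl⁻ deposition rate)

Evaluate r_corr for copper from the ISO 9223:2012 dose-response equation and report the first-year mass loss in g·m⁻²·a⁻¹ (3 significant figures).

r_corr = 15.5 g·m⁻²·a⁻¹

copper: f(T) = -0.080·(T−10) [T>10 °C] = -0.0480
  sulphur-dioxide contribution → 0.8508 μm/a
  chloride contribution → 0.8742 μm/a
  ⇒ r_corr(copper) = 1.725 μm/a
Convert to mass loss: 1.725 μm/a × 8.96 g/cm³ = 15.46 g·m⁻²·a⁻¹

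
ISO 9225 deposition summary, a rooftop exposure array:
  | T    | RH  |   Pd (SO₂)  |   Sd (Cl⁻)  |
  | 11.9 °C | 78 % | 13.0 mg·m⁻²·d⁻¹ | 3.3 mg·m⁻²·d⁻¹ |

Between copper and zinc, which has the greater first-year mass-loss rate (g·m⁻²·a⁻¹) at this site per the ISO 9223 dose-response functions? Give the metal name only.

copper: f(T) = -0.080·(T−10) [T>10 °C] = -0.1520
  Pd branch = 0.0053·Pd^0.26·e^(0.059·RH+f) = 0.8841 μm/a
  Sd branch = 0.01025·Sd^0.27·e^(0.036·RH+0.049·T) = 0.4202 μm/a
  r_corr = 0.8841 + 0.4202 = 1.304 μm/a
  mass loss = 1.304 μm/a × 8.96 g/cm³ = 11.69 g·m⁻²·a⁻¹
zinc: T>10 °C ⇒ hinge -0.071·(11.9−10) = -0.1349
  SO₂ term: 0.0129·13.0^0.44·exp(0.046·78-0.1349) = 1.26
  Cl⁻ term: 0.0175·3.3^0.57·exp(0.008·78+0.085·11.9) = 0.1774
  sum: 1.26 + 0.1774 → r_corr = 1.437 μm/a
  mass loss = 1.437 μm/a × 7.14 g/cm³ = 10.26 g·m⁻²·a⁻¹
Ordering by g·m⁻²·a⁻¹: copper (11.7) > zinc (10.3)

copper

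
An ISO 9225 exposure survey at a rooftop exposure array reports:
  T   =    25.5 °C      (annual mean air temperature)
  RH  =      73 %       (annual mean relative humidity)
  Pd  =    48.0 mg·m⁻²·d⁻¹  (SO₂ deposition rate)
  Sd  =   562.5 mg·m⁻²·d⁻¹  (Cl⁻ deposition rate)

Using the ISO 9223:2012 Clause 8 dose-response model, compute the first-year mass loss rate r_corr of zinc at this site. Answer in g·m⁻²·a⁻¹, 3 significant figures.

r_corr = 77.2 g·m⁻²·a⁻¹

zinc: T>10 °C ⇒ hinge -0.071·(25.5−10) = -1.1005
  sulphur-dioxide contribution → 0.6773 μm/a
  chloride contribution → 10.13 μm/a
  ⇒ r_corr(zinc) = 10.81 μm/a
Convert to mass loss: 10.81 μm/a × 7.14 g/cm³ = 77.16 g·m⁻²·a⁻¹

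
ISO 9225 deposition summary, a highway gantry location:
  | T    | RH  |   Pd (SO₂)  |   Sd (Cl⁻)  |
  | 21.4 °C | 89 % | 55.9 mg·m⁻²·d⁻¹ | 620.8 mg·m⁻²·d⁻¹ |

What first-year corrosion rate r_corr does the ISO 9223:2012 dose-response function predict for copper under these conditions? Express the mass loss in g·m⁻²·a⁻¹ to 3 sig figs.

copper: f(T) = -0.080·(T−10) [T>10 °C] = -0.9120
  sulphur-dioxide contribution → 1.156 μm/a
  chloride contribution → 4.09 μm/a
  ⇒ r_corr(copper) = 5.246 μm/a
Convert to mass loss: 5.246 μm/a × 8.96 g/cm³ = 47 g·m⁻²·a⁻¹

r_corr = 47.0 g·m⁻²·a⁻¹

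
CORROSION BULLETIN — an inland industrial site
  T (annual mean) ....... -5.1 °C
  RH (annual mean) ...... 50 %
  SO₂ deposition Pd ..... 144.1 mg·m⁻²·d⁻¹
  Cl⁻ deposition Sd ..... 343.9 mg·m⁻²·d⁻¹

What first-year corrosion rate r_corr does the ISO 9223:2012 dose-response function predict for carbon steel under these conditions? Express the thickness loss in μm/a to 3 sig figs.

r_corr = 22.8 μm/a

carbon steel: f(T) = +0.150·(T−10) [T≤10 °C] = -2.2650
  SO₂ term: 1.77·144.1^0.52·exp(0.02·50-2.2650) = 6.624
  Cl⁻ term: 0.102·343.9^0.62·exp(0.033·50+0.04·-5.1) = 16.19
  sum: 6.624 + 16.19 → r_corr = 22.81 μm/a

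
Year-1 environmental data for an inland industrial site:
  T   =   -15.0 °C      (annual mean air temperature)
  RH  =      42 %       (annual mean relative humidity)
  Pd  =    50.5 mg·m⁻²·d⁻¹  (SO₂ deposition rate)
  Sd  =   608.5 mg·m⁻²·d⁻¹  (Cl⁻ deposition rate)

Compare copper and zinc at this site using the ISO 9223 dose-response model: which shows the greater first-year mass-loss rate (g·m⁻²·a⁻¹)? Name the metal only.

zinc

copper: temperature factor f = +0.126·(-25.0) = -3.1500
  Pd branch = 0.0053·Pd^0.26·e^(0.059·RH+f) = 0.007504 μm/a
  Cl⁻ term: 0.01025·608.5^0.27·exp(0.036·42+0.049·-15.0) = 0.1259
  sum: 0.007504 + 0.1259 → r_corr = 0.1334 μm/a
  mass loss = 0.1334 μm/a × 8.96 g/cm³ = 1.195 g·m⁻²·a⁻¹
zinc: f(T) = +0.038·(T−10) [T≤10 °C] = -0.9500
  Pd branch = 0.0129·Pd^0.44·e^(0.046·RH+f) = 0.1934 μm/a
  Cl⁻ term: 0.0175·608.5^0.57·exp(0.008·42+0.085·-15.0) = 0.2644
  r_corr = 0.1934 + 0.2644 = 0.4578 μm/a
  mass loss = 0.4578 μm/a × 7.14 g/cm³ = 3.269 g·m⁻²·a⁻¹
Ordering by g·m⁻²·a⁻¹: zinc (3.27) > copper (1.2)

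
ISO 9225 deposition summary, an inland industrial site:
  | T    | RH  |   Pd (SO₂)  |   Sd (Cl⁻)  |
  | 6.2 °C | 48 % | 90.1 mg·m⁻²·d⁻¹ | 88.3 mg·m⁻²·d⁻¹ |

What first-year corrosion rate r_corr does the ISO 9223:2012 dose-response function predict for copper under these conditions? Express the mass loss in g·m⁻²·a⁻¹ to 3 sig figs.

r_corr = 3.96 g·m⁻²·a⁻¹

copper: T≤10 °C ⇒ hinge +0.126·(6.2−10) = -0.4788
  sulphur-dioxide contribution → 0.1797 μm/a
  chloride contribution → 0.2621 μm/a
  total first-year rate 0.4418 μm/a
Convert to mass loss: 0.4418 μm/a × 8.96 g/cm³ = 3.959 g·m⁻²·a⁻¹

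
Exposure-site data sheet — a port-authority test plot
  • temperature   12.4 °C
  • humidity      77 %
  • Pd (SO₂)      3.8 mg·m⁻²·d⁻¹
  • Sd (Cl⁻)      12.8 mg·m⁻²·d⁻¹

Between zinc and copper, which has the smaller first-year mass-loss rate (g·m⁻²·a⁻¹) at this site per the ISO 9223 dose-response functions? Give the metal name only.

zinc

zinc: T>10 °C ⇒ hinge -0.071·(12.4−10) = -0.1704
  SO₂ term: 0.0129·3.8^0.44·exp(0.046·77-0.1704) = 0.676
  Cl⁻ term: 0.0175·12.8^0.57·exp(0.008·77+0.085·12.4) = 0.3976
  sum: 0.676 + 0.3976 → r_corr = 1.074 μm/a
  mass loss = 1.074 μm/a × 7.14 g/cm³ = 7.665 g·m⁻²·a⁻¹
copper: T>10 °C ⇒ hinge -0.080·(12.4−10) = -0.1920
  Pd branch = 0.0053·Pd^0.26·e^(0.059·RH+f) = 0.5816 μm/a
  Sd branch = 0.01025·Sd^0.27·e^(0.036·RH+0.049·T) = 0.599 μm/a
  r_corr = 0.5816 + 0.599 = 1.181 μm/a
  mass loss = 1.181 μm/a × 8.96 g/cm³ = 10.58 g·m⁻²·a⁻¹
Ordering by g·m⁻²·a⁻¹: copper (10.6) > zinc (7.67)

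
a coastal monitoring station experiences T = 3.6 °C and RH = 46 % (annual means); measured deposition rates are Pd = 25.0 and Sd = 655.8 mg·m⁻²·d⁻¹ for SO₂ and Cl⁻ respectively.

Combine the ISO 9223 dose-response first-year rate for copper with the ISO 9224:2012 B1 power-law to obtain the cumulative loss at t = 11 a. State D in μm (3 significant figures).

copper: T≤10 °C ⇒ hinge +0.126·(3.6−10) = -0.8064
  sulphur-dioxide contribution → 0.08245 μm/a
  chloride contribution → 0.369 μm/a
  ⇒ r_corr(copper) = 0.4515 μm/a
ISO 9224: D(t) = r_corr · t^b with b = 0.667 (copper, B1)
  D(11) = 0.4515 × 11^0.667 = 0.4515 × 4.95 = 2.235 μm

D(11) = 2.23 μm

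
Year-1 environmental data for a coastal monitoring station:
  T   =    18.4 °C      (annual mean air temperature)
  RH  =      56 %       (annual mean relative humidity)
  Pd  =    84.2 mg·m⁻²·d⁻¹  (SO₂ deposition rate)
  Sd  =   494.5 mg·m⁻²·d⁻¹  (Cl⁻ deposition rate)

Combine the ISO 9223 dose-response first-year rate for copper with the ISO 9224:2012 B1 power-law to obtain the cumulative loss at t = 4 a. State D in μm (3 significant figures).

D(4) = 3.14 μm

copper: T>10 °C ⇒ hinge -0.080·(18.4−10) = -0.6720
  Pd branch = 0.0053·Pd^0.26·e^(0.059·RH+f) = 0.2333 μm/a
  Cl⁻ term: 0.01025·494.5^0.27·exp(0.036·56+0.049·18.4) = 1.012
  sum: 0.2333 + 1.012 → r_corr = 1.245 μm/a
ISO 9224: D(t) = r_corr · t^b with b = 0.667 (copper, B1)
  D(4) = 1.245 × 4^0.667 = 1.245 × 2.521 = 3.14 μm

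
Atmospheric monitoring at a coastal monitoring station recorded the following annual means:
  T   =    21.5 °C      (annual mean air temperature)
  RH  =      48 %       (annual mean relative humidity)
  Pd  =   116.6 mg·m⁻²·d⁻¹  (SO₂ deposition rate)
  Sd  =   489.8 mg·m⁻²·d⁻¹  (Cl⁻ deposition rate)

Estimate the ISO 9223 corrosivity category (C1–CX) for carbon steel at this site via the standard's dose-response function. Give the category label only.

C5

carbon steel: f(T) = -0.054·(T−10) [T>10 °C] = -0.6210
  SO₂ term: 1.77·116.6^0.52·exp(0.02·48-0.6210) = 29.5
  Sd branch = 0.102·Sd^0.62·e^(0.033·RH+0.04·T) = 54.68 μm/a
  r_corr = 29.5 + 54.68 = 84.18 μm/a
ISO 9223 Table 2 (carbon steel): 80 < 84.2 ≤ 200 μm/a ⇒ C5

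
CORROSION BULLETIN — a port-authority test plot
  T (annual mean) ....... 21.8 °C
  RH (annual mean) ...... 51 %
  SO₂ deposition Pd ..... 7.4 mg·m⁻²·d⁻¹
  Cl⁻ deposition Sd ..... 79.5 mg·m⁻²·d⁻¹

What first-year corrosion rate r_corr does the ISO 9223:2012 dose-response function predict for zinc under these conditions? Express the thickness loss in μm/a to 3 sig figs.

r_corr = 2.17 μm/a

zinc: temperature factor f = -0.071·(11.8) = -0.8378
  SO₂ term: 0.0129·7.4^0.44·exp(0.046·51-0.8378) = 0.1406
  Cl⁻ term: 0.0175·79.5^0.57·exp(0.008·51+0.085·21.8) = 2.033
  sum: 0.1406 + 2.033 → r_corr = 2.174 μm/a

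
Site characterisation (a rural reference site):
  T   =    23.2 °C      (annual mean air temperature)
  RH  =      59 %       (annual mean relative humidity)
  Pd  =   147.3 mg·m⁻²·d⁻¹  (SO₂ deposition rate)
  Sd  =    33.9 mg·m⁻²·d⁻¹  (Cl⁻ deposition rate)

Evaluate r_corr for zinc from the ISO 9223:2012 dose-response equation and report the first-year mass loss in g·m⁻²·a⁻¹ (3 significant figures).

r_corr = 15.6 g·m⁻²·a⁻¹

zinc: f(T) = -0.071·(T−10) [T>10 °C] = -0.9372
  Pd branch = 0.0129·Pd^0.44·e^(0.046·RH+f) = 0.6859 μm/a
  Sd branch = 0.0175·Sd^0.57·e^(0.008·RH+0.085·T) = 1.502 μm/a
  sum: 0.6859 + 1.502 → r_corr = 2.188 μm/a
Convert to mass loss: 2.188 μm/a × 7.14 g/cm³ = 15.62 g·m⁻²·a⁻¹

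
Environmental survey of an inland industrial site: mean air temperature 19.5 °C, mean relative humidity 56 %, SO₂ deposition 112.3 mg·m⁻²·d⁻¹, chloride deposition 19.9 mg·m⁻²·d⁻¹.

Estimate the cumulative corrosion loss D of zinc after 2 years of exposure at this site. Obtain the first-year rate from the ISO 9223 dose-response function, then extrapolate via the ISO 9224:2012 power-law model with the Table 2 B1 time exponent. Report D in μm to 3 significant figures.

zinc: temperature factor f = -0.071·(9.5) = -0.6745
  SO₂ term: 0.0129·112.3^0.44·exp(0.046·56-0.6745) = 0.6896
  Sd branch = 0.0175·Sd^0.57·e^(0.008·RH+0.085·T) = 0.7903 μm/a
  sum: 0.6896 + 0.7903 → r_corr = 1.48 μm/a
Power-law: D(2) = r_corr · 2^0.813
  D(2) = 1.48 × 2^0.813 = 1.48 × 1.757 = 2.6 μm

D(2) = 2.60 μm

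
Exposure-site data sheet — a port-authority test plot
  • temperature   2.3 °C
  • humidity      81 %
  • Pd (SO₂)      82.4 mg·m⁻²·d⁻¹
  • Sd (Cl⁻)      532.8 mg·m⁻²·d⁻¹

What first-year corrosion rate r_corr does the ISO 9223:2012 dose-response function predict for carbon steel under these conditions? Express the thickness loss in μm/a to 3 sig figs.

r_corr = 107 μm/a

carbon steel: T≤10 °C ⇒ hinge +0.150·(2.3−10) = -1.1550
  SO₂ term: 1.77·82.4^0.52·exp(0.02·81-1.1550) = 27.94
  Sd branch = 0.102·Sd^0.62·e^(0.033·RH+0.04·T) = 79.41 μm/a
  sum: 27.94 + 79.41 → r_corr = 107.4 μm/a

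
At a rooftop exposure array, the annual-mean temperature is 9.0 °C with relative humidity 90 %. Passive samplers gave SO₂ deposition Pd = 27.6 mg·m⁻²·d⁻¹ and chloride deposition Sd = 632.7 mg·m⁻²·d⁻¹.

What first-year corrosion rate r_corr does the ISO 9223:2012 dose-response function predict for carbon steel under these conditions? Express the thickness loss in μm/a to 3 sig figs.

r_corr = 207 μm/a

carbon steel: temperature factor f = +0.150·(-1.0) = -0.1500
  Pd branch = 1.77·Pd^0.52·e^(0.02·RH+f) = 51.74 μm/a
  Sd branch = 0.102·Sd^0.62·e^(0.033·RH+0.04·T) = 155.4 μm/a
  r_corr = 51.74 + 155.4 = 207.2 μm/a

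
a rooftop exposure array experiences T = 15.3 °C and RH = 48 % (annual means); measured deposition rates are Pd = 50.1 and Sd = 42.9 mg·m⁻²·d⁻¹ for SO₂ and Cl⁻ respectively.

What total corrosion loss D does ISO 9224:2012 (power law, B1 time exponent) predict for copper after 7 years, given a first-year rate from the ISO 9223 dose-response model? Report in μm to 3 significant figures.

copper: T>10 °C ⇒ hinge -0.080·(15.3−10) = -0.4240
  Pd branch = 0.0053·Pd^0.26·e^(0.059·RH+f) = 0.1629 μm/a
  Cl⁻ term: 0.01025·42.9^0.27·exp(0.036·48+0.049·15.3) = 0.3369
  r_corr = 0.1629 + 0.3369 = 0.4999 μm/a
Power-law: D(7) = r_corr · 7^0.667
  D(7) = 0.4999 × 7^0.667 = 0.4999 × 3.662 = 1.83 μm

D(7) = 1.83 μm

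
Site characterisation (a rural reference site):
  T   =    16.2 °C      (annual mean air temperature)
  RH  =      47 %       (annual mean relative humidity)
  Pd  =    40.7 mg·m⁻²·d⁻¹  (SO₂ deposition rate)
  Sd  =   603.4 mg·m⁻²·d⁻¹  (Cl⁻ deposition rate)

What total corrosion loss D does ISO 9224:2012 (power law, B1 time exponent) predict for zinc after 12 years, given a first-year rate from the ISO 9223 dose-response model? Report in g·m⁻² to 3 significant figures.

D(12) = 229 g·m⁻²

zinc: temperature factor f = -0.071·(6.2) = -0.4402
  SO₂ term: 0.0129·40.7^0.44·exp(0.046·47-0.4402) = 0.3686
  Cl⁻ term: 0.0175·603.4^0.57·exp(0.008·47+0.085·16.2) = 3.884
  r_corr = 0.3686 + 3.884 = 4.253 μm/a
ISO 9224: D(t) = r_corr · t^b with b = 0.813 (zinc, B1)
  D(12) = 4.253 × 12^0.813 = 4.253 × 7.54 = 32.07 μm
  Mass loss = 32.07 μm × 7.14 g/cm³ = 229 g·m⁻²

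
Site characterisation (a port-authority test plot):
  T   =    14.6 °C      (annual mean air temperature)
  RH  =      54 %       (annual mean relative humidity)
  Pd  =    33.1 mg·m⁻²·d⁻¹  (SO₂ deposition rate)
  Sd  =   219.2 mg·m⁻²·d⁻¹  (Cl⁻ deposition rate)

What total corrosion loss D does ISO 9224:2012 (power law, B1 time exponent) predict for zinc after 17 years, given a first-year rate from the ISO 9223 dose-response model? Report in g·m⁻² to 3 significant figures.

D(17) = 181 g·m⁻²

zinc: temperature factor f = -0.071·(4.6) = -0.3266
  Pd branch = 0.0129·Pd^0.44·e^(0.046·RH+f) = 0.5203 μm/a
  Sd branch = 0.0175·Sd^0.57·e^(0.008·RH+0.085·T) = 2.013 μm/a
  sum: 0.5203 + 2.013 → r_corr = 2.534 μm/a
Long-term exponent b (ISO 9224 Table 2, B1) = 0.813
  D(17) = 2.534 × 17^0.813 = 2.534 × 10.01 = 25.36 μm
  Mass loss = 25.36 μm × 7.14 g/cm³ = 181 g·m⁻²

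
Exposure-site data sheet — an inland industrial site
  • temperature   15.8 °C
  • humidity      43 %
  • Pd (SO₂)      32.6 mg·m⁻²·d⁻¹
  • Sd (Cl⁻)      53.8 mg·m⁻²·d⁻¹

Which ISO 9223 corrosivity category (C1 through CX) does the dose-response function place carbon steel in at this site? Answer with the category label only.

carbon steel: T>10 °C ⇒ hinge -0.054·(15.8−10) = -0.3132
  sulphur-dioxide contribution → 18.72 μm/a
  chloride contribution → 9.385 μm/a
  total first-year rate 28.11 μm/a
Category bounds: 25…50 μm/a bracket r_corr ⇒ C3

C3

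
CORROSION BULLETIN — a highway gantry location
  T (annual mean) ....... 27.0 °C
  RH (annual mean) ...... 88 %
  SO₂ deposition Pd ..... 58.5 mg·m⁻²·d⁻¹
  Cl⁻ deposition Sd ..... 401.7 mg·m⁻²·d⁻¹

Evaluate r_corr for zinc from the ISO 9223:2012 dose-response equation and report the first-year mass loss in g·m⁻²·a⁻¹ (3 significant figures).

zinc: T>10 °C ⇒ hinge -0.071·(27.0−10) = -1.2070
  sulphur-dioxide contribution → 1.324 μm/a
  chloride contribution → 10.71 μm/a
  ⇒ r_corr(zinc) = 12.03 μm/a
Convert to mass loss: 12.03 μm/a × 7.14 g/cm³ = 85.91 g·m⁻²·a⁻¹

r_corr = 85.9 g·m⁻²·a⁻¹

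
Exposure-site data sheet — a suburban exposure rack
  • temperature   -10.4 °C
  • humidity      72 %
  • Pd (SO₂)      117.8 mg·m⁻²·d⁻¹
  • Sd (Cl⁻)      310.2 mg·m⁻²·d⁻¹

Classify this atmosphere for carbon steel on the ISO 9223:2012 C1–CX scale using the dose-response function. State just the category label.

C3

carbon steel: f(T) = +0.150·(T−10) [T≤10 °C] = -3.0600
  SO₂ term: 1.77·117.8^0.52·exp(0.02·72-3.0600) = 4.182
  Sd branch = 0.102·Sd^0.62·e^(0.033·RH+0.04·T) = 25.39 μm/a
  r_corr = 4.182 + 25.39 = 29.57 μm/a
29.6 μm/a falls in (25, 50] for carbon steel → category C3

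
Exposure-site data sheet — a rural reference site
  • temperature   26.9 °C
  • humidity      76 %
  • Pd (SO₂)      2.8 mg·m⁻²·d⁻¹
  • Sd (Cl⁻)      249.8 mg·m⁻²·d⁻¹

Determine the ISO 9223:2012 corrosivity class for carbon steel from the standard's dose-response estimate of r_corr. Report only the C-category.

C5

carbon steel: temperature factor f = -0.054·(16.9) = -0.9126
  Pd branch = 1.77·Pd^0.52·e^(0.02·RH+f) = 5.55 μm/a
  Cl⁻ term: 0.102·249.8^0.62·exp(0.033·76+0.04·26.9) = 112.6
  sum: 5.55 + 112.6 → r_corr = 118.2 μm/a
ISO 9223 Table 2 (carbon steel): 80 < 118 ≤ 200 μm/a ⇒ C5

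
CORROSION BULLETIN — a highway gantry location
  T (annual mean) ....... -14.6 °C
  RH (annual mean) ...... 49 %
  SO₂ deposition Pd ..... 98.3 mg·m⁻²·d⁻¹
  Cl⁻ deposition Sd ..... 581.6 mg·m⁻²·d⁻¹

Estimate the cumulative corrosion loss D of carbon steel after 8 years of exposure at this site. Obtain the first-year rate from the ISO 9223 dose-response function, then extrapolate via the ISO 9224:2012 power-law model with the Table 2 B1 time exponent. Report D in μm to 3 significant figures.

carbon steel: f(T) = +0.150·(T−10) [T≤10 °C] = -3.6900
  SO₂ term: 1.77·98.3^0.52·exp(0.02·49-3.6900) = 1.28
  Sd branch = 0.102·Sd^0.62·e^(0.033·RH+0.04·T) = 14.84 μm/a
  sum: 1.28 + 14.84 → r_corr = 16.12 μm/a
Long-term exponent b (ISO 9224 Table 2, B1) = 0.523
  D(8) = 16.12 × 8^0.523 = 16.12 × 2.967 = 47.81 μm

D(8) = 47.8 μm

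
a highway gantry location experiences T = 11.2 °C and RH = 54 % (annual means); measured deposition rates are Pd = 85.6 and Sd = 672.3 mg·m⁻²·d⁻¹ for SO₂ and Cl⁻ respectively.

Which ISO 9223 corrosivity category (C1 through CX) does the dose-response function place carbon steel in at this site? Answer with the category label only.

C5

carbon steel: f(T) = -0.054·(T−10) [T>10 °C] = -0.0648
  SO₂ term: 1.77·85.6^0.52·exp(0.02·54-0.0648) = 49.4
  Sd branch = 0.102·Sd^0.62·e^(0.033·RH+0.04·T) = 53.72 μm/a
  sum: 49.4 + 53.72 → r_corr = 103.1 μm/a
ISO 9223 Table 2 (carbon steel): 80 < 103 ≤ 200 μm/a ⇒ C5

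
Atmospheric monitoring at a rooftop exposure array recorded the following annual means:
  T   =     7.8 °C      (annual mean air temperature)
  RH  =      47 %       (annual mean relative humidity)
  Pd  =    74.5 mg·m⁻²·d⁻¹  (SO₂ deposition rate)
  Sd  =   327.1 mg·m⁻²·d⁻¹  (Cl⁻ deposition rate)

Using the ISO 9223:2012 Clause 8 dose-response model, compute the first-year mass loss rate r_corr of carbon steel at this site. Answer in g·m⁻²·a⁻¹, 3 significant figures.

carbon steel: f(T) = +0.150·(T−10) [T≤10 °C] = -0.3300
  Pd branch = 1.77·Pd^0.52·e^(0.02·RH+f) = 30.65 μm/a
  Cl⁻ term: 0.102·327.1^0.62·exp(0.033·47+0.04·7.8) = 23.81
  r_corr = 30.65 + 23.81 = 54.46 μm/a
Convert to mass loss: 54.46 μm/a × 7.85 g/cm³ = 427.5 g·m⁻²·a⁻¹

r_corr = 428 g·m⁻²·a⁻¹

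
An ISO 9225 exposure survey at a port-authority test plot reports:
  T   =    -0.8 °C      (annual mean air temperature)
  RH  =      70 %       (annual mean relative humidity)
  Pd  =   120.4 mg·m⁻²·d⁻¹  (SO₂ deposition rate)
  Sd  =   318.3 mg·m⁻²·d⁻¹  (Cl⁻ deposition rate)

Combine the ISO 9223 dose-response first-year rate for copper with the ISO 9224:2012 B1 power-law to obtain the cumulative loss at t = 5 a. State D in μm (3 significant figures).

copper: f(T) = +0.126·(T−10) [T≤10 °C] = -1.3608
  Pd branch = 0.0053·Pd^0.26·e^(0.059·RH+f) = 0.2937 μm/a
  Cl⁻ term: 0.01025·318.3^0.27·exp(0.036·70+0.049·-0.8) = 0.5806
  sum: 0.2937 + 0.5806 → r_corr = 0.8743 μm/a
Long-term exponent b (ISO 9224 Table 2, B1) = 0.667
  D(5) = 0.8743 × 5^0.667 = 0.8743 × 2.926 = 2.558 μm

D(5) = 2.56 μm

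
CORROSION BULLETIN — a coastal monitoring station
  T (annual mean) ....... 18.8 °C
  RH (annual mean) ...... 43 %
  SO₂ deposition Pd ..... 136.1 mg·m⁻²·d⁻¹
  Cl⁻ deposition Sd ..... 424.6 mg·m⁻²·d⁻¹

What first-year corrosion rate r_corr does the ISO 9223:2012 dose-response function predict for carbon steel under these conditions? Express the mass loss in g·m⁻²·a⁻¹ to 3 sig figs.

r_corr = 562 g·m⁻²·a⁻¹

carbon steel: f(T) = -0.054·(T−10) [T>10 °C] = -0.4752
  Pd branch = 1.77·Pd^0.52·e^(0.02·RH+f) = 33.47 μm/a
  Cl⁻ term: 0.102·424.6^0.62·exp(0.033·43+0.04·18.8) = 38.09
  sum: 33.47 + 38.09 → r_corr = 71.56 μm/a
Convert to mass loss: 71.56 μm/a × 7.85 g/cm³ = 561.8 g·m⁻²·a⁻¹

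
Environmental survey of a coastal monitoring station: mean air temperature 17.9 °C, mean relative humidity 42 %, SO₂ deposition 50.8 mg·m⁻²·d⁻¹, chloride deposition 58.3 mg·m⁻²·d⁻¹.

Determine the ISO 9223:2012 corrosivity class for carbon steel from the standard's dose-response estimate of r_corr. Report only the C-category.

C3

carbon steel: f(T) = -0.054·(T−10) [T>10 °C] = -0.4266
  sulphur-dioxide contribution → 20.63 μm/a
  chloride contribution → 10.38 μm/a
  total first-year rate 31.01 μm/a
31 μm/a falls in (25, 50] for carbon steel → category C3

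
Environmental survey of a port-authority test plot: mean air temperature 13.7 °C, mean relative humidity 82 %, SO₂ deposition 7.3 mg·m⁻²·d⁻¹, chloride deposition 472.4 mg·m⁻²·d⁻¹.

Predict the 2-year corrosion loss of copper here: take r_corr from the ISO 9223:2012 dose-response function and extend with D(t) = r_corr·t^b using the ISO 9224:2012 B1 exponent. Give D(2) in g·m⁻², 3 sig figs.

D(2) = 40.7 g·m⁻²

copper: T>10 °C ⇒ hinge -0.080·(13.7−10) = -0.2960
  sulphur-dioxide contribution → 0.8343 μm/a
  chloride contribution → 2.025 μm/a
  total first-year rate 2.859 μm/a
ISO 9224: D(t) = r_corr · t^b with b = 0.667 (copper, B1)
  D(2) = 2.859 × 2^0.667 = 2.859 × 1.588 = 4.539 μm
  Mass loss = 4.539 μm × 8.96 g/cm³ = 40.67 g·m⁻²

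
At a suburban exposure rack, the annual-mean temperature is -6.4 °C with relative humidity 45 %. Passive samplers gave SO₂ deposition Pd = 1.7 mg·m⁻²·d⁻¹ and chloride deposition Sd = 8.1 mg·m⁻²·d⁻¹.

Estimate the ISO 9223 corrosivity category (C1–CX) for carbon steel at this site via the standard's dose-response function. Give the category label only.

carbon steel: f(T) = +0.150·(T−10) [T≤10 °C] = -2.4600
  SO₂ term: 1.77·1.7^0.52·exp(0.02·45-2.4600) = 0.4901
  Cl⁻ term: 0.102·8.1^0.62·exp(0.033·45+0.04·-6.4) = 1.275
  r_corr = 0.4901 + 1.275 = 1.765 μm/a
1.77 μm/a falls in (1.3, 25] for carbon steel → category C2

C2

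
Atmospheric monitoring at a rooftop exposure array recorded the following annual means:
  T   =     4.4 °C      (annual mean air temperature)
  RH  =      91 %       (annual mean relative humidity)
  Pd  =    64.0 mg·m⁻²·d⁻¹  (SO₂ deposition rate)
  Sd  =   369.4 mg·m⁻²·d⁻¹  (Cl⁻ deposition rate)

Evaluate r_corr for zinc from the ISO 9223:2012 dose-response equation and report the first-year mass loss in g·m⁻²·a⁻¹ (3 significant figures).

r_corr = 41.5 g·m⁻²·a⁻¹

zinc: T≤10 °C ⇒ hinge +0.038·(4.4−10) = -0.2128
  Pd branch = 0.0129·Pd^0.44·e^(0.046·RH+f) = 4.274 μm/a
  Sd branch = 0.0175·Sd^0.57·e^(0.008·RH+0.085·T) = 1.531 μm/a
  sum: 4.274 + 1.531 → r_corr = 5.806 μm/a
Convert to mass loss: 5.806 μm/a × 7.14 g/cm³ = 41.45 g·m⁻²·a⁻¹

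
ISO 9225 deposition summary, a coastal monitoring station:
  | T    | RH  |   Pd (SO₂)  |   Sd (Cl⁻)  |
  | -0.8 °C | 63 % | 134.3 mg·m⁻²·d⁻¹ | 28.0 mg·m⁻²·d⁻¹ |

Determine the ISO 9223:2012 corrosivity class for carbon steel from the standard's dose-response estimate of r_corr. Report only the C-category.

C2

carbon steel: f(T) = +0.150·(T−10) [T≤10 °C] = -1.6200
  SO₂ term: 1.77·134.3^0.52·exp(0.02·63-1.6200) = 15.78
  Sd branch = 0.102·Sd^0.62·e^(0.033·RH+0.04·T) = 6.235 μm/a
  sum: 15.78 + 6.235 → r_corr = 22.02 μm/a
22 μm/a falls in (1.3, 25] for carbon steel → category C2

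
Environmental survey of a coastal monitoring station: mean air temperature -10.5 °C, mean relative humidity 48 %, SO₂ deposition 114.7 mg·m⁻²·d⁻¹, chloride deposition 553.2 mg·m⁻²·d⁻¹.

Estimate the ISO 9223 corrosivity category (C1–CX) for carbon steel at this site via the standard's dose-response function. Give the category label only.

C2

carbon steel: T≤10 °C ⇒ hinge +0.150·(-10.5−10) = -3.0750
  SO₂ term: 1.77·114.7^0.52·exp(0.02·48-3.0750) = 2.514
  Sd branch = 0.102·Sd^0.62·e^(0.033·RH+0.04·T) = 16.39 μm/a
  r_corr = 2.514 + 16.39 = 18.91 μm/a
ISO 9223 Table 2 (carbon steel): 1.3 < 18.9 ≤ 25 μm/a ⇒ C2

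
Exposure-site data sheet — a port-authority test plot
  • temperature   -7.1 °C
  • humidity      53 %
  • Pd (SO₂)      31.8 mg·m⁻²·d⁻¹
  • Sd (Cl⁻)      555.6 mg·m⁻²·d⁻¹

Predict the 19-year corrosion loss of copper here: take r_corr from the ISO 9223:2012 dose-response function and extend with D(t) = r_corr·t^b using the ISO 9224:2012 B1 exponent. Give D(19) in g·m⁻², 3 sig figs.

copper: temperature factor f = +0.126·(-17.1) = -2.1546
  SO₂ term: 0.0053·31.8^0.26·exp(0.059·53-2.1546) = 0.03445
  Sd branch = 0.01025·Sd^0.27·e^(0.036·RH+0.049·T) = 0.2688 μm/a
  sum: 0.03445 + 0.2688 → r_corr = 0.3032 μm/a
ISO 9224: D(t) = r_corr · t^b with b = 0.667 (copper, B1)
  D(19) = 0.3032 × 19^0.667 = 0.3032 × 7.127 = 2.161 μm
  Mass loss = 2.161 μm × 8.96 g/cm³ = 19.36 g·m⁻²

D(19) = 19.4 g·m⁻²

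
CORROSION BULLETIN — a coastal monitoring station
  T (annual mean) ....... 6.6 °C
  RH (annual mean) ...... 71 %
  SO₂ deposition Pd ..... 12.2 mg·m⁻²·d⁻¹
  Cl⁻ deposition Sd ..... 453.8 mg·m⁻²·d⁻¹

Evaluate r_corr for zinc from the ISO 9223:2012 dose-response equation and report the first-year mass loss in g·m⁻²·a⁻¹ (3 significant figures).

zinc: T≤10 °C ⇒ hinge +0.038·(6.6−10) = -0.1292
  SO₂ term: 0.0129·12.2^0.44·exp(0.046·71-0.1292) = 0.8931
  Sd branch = 0.0175·Sd^0.57·e^(0.008·RH+0.085·T) = 1.769 μm/a
  r_corr = 0.8931 + 1.769 = 2.662 μm/a
Convert to mass loss: 2.662 μm/a × 7.14 g/cm³ = 19.01 g·m⁻²·a⁻¹

r_corr = 19.0 g·m⁻²·a⁻¹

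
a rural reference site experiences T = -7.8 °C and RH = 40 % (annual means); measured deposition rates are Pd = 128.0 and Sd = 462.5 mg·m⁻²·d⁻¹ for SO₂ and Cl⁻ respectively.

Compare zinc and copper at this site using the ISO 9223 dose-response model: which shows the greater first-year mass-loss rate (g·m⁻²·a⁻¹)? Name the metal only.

zinc: temperature factor f = +0.038·(-17.8) = -0.6764
  Pd branch = 0.0129·Pd^0.44·e^(0.046·RH+f) = 0.3492 μm/a
  Cl⁻ term: 0.0175·462.5^0.57·exp(0.008·40+0.085·-7.8) = 0.4104
  sum: 0.3492 + 0.4104 → r_corr = 0.7596 μm/a
  mass loss = 0.7596 μm/a × 7.14 g/cm³ = 5.424 g·m⁻²·a⁻¹
copper: T≤10 °C ⇒ hinge +0.126·(-7.8−10) = -2.2428
  Pd branch = 0.0053·Pd^0.26·e^(0.059·RH+f) = 0.02104 μm/a
  Cl⁻ term: 0.01025·462.5^0.27·exp(0.036·40+0.049·-7.8) = 0.1548
  sum: 0.02104 + 0.1548 → r_corr = 0.1758 μm/a
  mass loss = 0.1758 μm/a × 8.96 g/cm³ = 1.575 g·m⁻²·a⁻¹
Ordering by g·m⁻²·a⁻¹: zinc (5.42) > copper (1.58)

zinc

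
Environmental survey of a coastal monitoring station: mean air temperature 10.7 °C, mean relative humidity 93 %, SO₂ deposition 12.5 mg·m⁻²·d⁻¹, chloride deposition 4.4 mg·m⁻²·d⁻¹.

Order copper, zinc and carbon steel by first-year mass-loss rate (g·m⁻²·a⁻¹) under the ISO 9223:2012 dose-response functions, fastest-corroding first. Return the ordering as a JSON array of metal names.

["carbon steel", "copper", "zinc"]

copper: T>10 °C ⇒ hinge -0.080·(10.7−10) = -0.0560
  SO₂ term: 0.0053·12.5^0.26·exp(0.059·93-0.0560) = 2.334
  Sd branch = 0.01025·Sd^0.27·e^(0.036·RH+0.049·T) = 0.7348 μm/a
  r_corr = 2.334 + 0.7348 = 3.069 μm/a
  mass loss = 3.069 μm/a × 8.96 g/cm³ = 27.5 g·m⁻²·a⁻¹
zinc: T>10 °C ⇒ hinge -0.071·(10.7−10) = -0.0497
  SO₂ term: 0.0129·12.5^0.44·exp(0.046·93-0.0497) = 2.689
  Cl⁻ term: 0.0175·4.4^0.57·exp(0.008·93+0.085·10.7) = 0.2128
  sum: 2.689 + 0.2128 → r_corr = 2.902 μm/a
  mass loss = 2.902 μm/a × 7.14 g/cm³ = 20.72 g·m⁻²·a⁻¹
carbon steel: f(T) = -0.054·(T−10) [T>10 °C] = -0.0378
  Pd branch = 1.77·Pd^0.52·e^(0.02·RH+f) = 40.71 μm/a
  Sd branch = 0.102·Sd^0.62·e^(0.033·RH+0.04·T) = 8.439 μm/a
  sum: 40.71 + 8.439 → r_corr = 49.15 μm/a
  mass loss = 49.15 μm/a × 7.85 g/cm³ = 385.8 g·m⁻²·a⁻¹
Ordering by g·m⁻²·a⁻¹: carbon steel (386) > copper (27.5) > zinc (20.7)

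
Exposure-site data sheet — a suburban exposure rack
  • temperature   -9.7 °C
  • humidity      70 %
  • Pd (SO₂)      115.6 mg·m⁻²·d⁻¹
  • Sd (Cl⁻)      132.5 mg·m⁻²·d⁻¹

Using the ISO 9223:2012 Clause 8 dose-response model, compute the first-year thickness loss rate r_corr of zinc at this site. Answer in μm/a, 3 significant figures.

zinc: temperature factor f = +0.038·(-19.7) = -0.7486
  SO₂ term: 0.0129·115.6^0.44·exp(0.046·70-0.7486) = 1.235
  Cl⁻ term: 0.0175·132.5^0.57·exp(0.008·70+0.085·-9.7) = 0.2177
  sum: 1.235 + 0.2177 → r_corr = 1.453 μm/a

r_corr = 1.45 μm/a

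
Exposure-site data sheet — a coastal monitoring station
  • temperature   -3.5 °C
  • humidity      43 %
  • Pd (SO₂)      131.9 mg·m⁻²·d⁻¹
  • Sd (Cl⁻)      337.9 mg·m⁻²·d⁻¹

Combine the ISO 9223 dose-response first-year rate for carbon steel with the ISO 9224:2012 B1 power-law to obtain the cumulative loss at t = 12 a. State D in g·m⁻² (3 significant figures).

D(12) = 591 g·m⁻²

carbon steel: f(T) = +0.150·(T−10) [T≤10 °C] = -2.0250
  SO₂ term: 1.77·131.9^0.52·exp(0.02·43-2.0250) = 6.991
  Sd branch = 0.102·Sd^0.62·e^(0.033·RH+0.04·T) = 13.55 μm/a
  sum: 6.991 + 13.55 → r_corr = 20.54 μm/a
Long-term exponent b (ISO 9224 Table 2, B1) = 0.523
  D(12) = 20.54 × 12^0.523 = 20.54 × 3.668 = 75.34 μm
  Mass loss = 75.34 μm × 7.85 g/cm³ = 591.4 g·m⁻²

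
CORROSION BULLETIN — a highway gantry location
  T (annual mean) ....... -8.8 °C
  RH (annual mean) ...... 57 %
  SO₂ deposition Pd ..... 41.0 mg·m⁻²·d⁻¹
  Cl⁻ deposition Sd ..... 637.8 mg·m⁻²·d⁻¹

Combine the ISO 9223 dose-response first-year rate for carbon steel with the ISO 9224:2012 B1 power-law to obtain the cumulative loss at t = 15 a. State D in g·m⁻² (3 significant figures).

carbon steel: temperature factor f = +0.150·(-18.8) = -2.8200
  sulphur-dioxide contribution → 2.275 μm/a
  chloride contribution → 25.8 μm/a
  total first-year rate 28.07 μm/a
Power-law: D(15) = r_corr · 15^0.523
  D(15) = 28.07 × 15^0.523 = 28.07 × 4.122 = 115.7 μm
  Mass loss = 115.7 μm × 7.85 g/cm³ = 908.3 g·m⁻²

D(15) = 908 g·m⁻²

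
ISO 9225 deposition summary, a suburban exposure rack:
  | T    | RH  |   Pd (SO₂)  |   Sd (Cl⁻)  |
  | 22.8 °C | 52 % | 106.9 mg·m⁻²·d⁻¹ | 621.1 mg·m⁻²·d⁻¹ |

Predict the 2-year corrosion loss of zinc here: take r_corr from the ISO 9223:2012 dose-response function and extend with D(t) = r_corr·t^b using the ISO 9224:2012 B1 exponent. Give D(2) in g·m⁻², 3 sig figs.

D(2) = 95.9 g·m⁻²

zinc: T>10 °C ⇒ hinge -0.071·(22.8−10) = -0.9088
  sulphur-dioxide contribution → 0.4441 μm/a
  chloride contribution → 7.202 μm/a
  total first-year rate 7.646 μm/a
Long-term exponent b (ISO 9224 Table 2, B1) = 0.813
  D(2) = 7.646 × 2^0.813 = 7.646 × 1.757 = 13.43 μm
  Mass loss = 13.43 μm × 7.14 g/cm³ = 95.92 g·m⁻²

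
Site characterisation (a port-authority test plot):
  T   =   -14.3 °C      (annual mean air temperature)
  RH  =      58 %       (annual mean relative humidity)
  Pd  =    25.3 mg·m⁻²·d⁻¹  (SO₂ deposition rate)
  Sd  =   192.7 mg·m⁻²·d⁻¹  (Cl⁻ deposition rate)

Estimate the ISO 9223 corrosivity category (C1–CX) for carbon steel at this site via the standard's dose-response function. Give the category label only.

carbon steel: f(T) = +0.150·(T−10) [T≤10 °C] = -3.6450
  Pd branch = 1.77·Pd^0.52·e^(0.02·RH+f) = 0.7914 μm/a
  Sd branch = 0.102·Sd^0.62·e^(0.033·RH+0.04·T) = 10.19 μm/a
  r_corr = 0.7914 + 10.19 = 10.98 μm/a
ISO 9223 Table 2 (carbon steel): 1.3 < 11 ≤ 25 μm/a ⇒ C2

C2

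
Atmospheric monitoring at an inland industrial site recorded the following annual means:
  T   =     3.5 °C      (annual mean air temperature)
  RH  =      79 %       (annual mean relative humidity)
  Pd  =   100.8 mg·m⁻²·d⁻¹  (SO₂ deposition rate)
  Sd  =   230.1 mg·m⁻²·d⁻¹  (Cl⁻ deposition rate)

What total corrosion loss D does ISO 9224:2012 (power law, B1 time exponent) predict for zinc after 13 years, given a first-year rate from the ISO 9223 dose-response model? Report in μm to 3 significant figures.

D(13) = 31.3 μm

zinc: T≤10 °C ⇒ hinge +0.038·(3.5−10) = -0.2470
  sulphur-dioxide contribution → 2.904 μm/a
  chloride contribution → 0.984 μm/a
  ⇒ r_corr(zinc) = 3.889 μm/a
ISO 9224: D(t) = r_corr · t^b with b = 0.813 (zinc, B1)
  D(13) = 3.889 × 13^0.813 = 3.889 × 8.047 = 31.29 μm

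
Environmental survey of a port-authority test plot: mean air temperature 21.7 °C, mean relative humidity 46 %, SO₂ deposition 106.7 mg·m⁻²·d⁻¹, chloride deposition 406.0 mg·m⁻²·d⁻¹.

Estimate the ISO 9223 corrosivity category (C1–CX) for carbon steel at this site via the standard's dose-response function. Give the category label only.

carbon steel: temperature factor f = -0.054·(11.7) = -0.6318
  sulphur-dioxide contribution → 26.78 μm/a
  chloride contribution → 45.93 μm/a
  total first-year rate 72.71 μm/a
ISO 9223 Table 2 (carbon steel): 50 < 72.7 ≤ 80 μm/a ⇒ C4

C4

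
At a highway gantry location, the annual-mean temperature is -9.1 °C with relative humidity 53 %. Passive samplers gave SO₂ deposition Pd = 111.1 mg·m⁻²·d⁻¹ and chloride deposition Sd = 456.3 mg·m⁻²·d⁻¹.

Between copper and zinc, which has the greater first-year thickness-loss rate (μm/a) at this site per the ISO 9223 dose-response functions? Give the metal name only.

zinc

copper: temperature factor f = +0.126·(-19.1) = -2.4066
  sulphur-dioxide contribution → 0.03707 μm/a
  chloride contribution → 0.231 μm/a
  ⇒ r_corr(copper) = 0.2681 μm/a
zinc: temperature factor f = +0.038·(-19.1) = -0.7258
  sulphur-dioxide contribution → 0.5679 μm/a
  chloride contribution → 0.4046 μm/a
  total first-year rate 0.9725 μm/a
Ordering by μm/a: zinc (0.973) > copper (0.268)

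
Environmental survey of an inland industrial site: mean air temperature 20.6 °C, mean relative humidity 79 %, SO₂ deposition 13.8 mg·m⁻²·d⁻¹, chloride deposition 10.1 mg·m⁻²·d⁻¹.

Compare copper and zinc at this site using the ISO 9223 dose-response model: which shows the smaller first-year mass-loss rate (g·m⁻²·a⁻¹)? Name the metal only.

zinc

copper: temperature factor f = -0.080·(10.6) = -0.8480
  sulphur-dioxide contribution → 0.4749 μm/a
  chloride contribution → 0.9024 μm/a
  total first-year rate 1.377 μm/a
  mass loss = 1.377 μm/a × 8.96 g/cm³ = 12.34 g·m⁻²·a⁻¹
zinc: f(T) = -0.071·(T−10) [T>10 °C] = -0.7526
  sulphur-dioxide contribution → 0.7303 μm/a
  chloride contribution → 0.7086 μm/a
  ⇒ r_corr(zinc) = 1.439 μm/a
  mass loss = 1.439 μm/a × 7.14 g/cm³ = 10.27 g·m⁻²·a⁻¹
Ordering by g·m⁻²·a⁻¹: copper (12.3) > zinc (10.3)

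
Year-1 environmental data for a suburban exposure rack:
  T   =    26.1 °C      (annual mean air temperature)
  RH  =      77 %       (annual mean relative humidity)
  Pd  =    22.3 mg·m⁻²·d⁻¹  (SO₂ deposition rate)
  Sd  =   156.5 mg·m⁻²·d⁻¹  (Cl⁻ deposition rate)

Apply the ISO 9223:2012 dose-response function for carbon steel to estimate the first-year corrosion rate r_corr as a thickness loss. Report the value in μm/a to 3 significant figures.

carbon steel: T>10 °C ⇒ hinge -0.054·(26.1−10) = -0.8694
  Pd branch = 1.77·Pd^0.52·e^(0.02·RH+f) = 17.39 μm/a
  Cl⁻ term: 0.102·156.5^0.62·exp(0.033·77+0.04·26.1) = 84.36
  r_corr = 17.39 + 84.36 = 101.8 μm/a

r_corr = 102 μm/a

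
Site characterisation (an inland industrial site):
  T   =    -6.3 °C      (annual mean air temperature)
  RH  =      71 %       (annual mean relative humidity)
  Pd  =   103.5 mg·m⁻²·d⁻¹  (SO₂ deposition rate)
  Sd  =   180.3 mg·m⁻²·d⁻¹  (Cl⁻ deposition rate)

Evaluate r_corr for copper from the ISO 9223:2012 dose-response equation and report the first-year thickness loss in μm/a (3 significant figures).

copper: temperature factor f = +0.126·(-16.3) = -2.0538
  Pd branch = 0.0053·Pd^0.26·e^(0.059·RH+f) = 0.1498 μm/a
  Cl⁻ term: 0.01025·180.3^0.27·exp(0.036·71+0.049·-6.3) = 0.3943
  sum: 0.1498 + 0.3943 → r_corr = 0.5441 μm/a

r_corr = 0.544 μm/a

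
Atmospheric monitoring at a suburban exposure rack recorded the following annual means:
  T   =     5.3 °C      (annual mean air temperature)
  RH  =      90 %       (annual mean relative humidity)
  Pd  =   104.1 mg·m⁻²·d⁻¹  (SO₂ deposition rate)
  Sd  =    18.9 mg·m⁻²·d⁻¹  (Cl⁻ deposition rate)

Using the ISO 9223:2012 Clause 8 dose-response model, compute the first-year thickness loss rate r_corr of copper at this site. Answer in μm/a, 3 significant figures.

copper: temperature factor f = +0.126·(-4.7) = -0.5922
  SO₂ term: 0.0053·104.1^0.26·exp(0.059·90-0.5922) = 1.985
  Sd branch = 0.01025·Sd^0.27·e^(0.036·RH+0.049·T) = 0.7504 μm/a
  sum: 1.985 + 0.7504 → r_corr = 2.735 μm/a

r_corr = 2.74 μm/a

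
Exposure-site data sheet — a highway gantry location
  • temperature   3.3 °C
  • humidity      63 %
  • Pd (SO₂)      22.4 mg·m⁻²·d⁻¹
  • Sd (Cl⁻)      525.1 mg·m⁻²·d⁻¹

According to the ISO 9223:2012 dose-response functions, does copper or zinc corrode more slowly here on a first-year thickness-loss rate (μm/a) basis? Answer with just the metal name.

copper: T≤10 °C ⇒ hinge +0.126·(3.3−10) = -0.8442
  sulphur-dioxide contribution → 0.2104 μm/a
  chloride contribution → 0.6315 μm/a
  total first-year rate 0.8419 μm/a
zinc: f(T) = +0.038·(T−10) [T≤10 °C] = -0.2546
  sulphur-dioxide contribution → 0.7124 μm/a
  chloride contribution → 1.362 μm/a
  ⇒ r_corr(zinc) = 2.075 μm/a
Ordering by μm/a: zinc (2.07) > copper (0.842)

copper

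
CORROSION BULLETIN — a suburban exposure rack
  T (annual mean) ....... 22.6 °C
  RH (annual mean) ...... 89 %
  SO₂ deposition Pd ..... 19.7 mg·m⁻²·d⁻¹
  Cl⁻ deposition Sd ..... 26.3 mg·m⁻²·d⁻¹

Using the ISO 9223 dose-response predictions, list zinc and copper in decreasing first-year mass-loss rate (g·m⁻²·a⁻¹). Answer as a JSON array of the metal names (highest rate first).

zinc: T>10 °C ⇒ hinge -0.071·(22.6−10) = -0.8946
  Pd branch = 0.0129·Pd^0.44·e^(0.046·RH+f) = 1.174 μm/a
  Cl⁻ term: 0.0175·26.3^0.57·exp(0.008·89+0.085·22.6) = 1.57
  sum: 1.174 + 1.57 → r_corr = 2.744 μm/a
  mass loss = 2.744 μm/a × 7.14 g/cm³ = 19.59 g·m⁻²·a⁻¹
copper: temperature factor f = -0.080·(12.6) = -1.0080
  Pd branch = 0.0053·Pd^0.26·e^(0.059·RH+f) = 0.8008 μm/a
  Cl⁻ term: 0.01025·26.3^0.27·exp(0.036·89+0.049·22.6) = 1.847
  r_corr = 0.8008 + 1.847 = 2.648 μm/a
  mass loss = 2.648 μm/a × 8.96 g/cm³ = 23.73 g·m⁻²·a⁻¹
Ordering by g·m⁻²·a⁻¹: copper (23.7) > zinc (19.6)

["copper", "zinc"]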